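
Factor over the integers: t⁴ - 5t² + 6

(t² - 2)(t² - 3)

Substitute u = t² to get a quadratic in u, then factor.
t² - 2 is irreducible over ℤ (2 is not a perfect square).
t² - 3 is irreducible over ℤ (3 is not a perfect square).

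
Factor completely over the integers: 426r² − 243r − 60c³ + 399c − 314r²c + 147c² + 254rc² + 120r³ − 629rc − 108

Group: 10r(12r² − 17rc + 39r + 5c² − 11c − 36) + (−12c + 3)(12r² − 17rc + 39r + 5c² − 11c − 36); both groups contain (12r² − 17rc + 39r + 5c² − 11c − 36), so (10r − 12c + 3) is a factor with cofactor 12r² − 17rc + 39r + 5c² − 11c − 36.
The cofactor groups again: 12r² − 17rc + 39r + 5c² − 11c − 36 = r(12r − 5c − 9) + (−c + 4)(12r − 5c − 9); both groups contain (12r − 5c − 9), giving (r − c + 4)(12r − 5c − 9).

(10r − 12c + 3)(12r − 5c − 9)(r − c + 4)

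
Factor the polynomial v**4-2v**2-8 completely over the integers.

Substitute u = v**2 to get a quadratic in u, then factor.
v**2+2 is irreducible over ℤ (always positive, so no real roots).
v**2-4 is a difference of squares.

(v+2)(v-2)(v**2+2)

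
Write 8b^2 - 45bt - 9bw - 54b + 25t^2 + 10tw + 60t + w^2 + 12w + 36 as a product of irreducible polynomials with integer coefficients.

Group: b(8b - 5t - w - 6) + (-5t - w - 6)(8b - 5t - w - 6); both groups contain (8b - 5t - w - 6).

(8b - 5t - w - 6)(b - 5t - w - 6)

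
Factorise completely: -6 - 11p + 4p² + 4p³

(2p + 1)(2p - 3)(p + 2)

Testing divisors of the constant over divisors of the leading coefficient, p = -1/2 is a root, so (2p + 1) divides it; the quotient is 2p² + p - 6.
The remaining quadratic factors as (2p - 3)(p + 2).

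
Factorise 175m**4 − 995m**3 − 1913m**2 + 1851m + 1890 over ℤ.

Among the possible rational roots, m = 6/5 is a root, so (5m − 6) is a factor; dividing leaves 35m**3 − 157m**2 − 571m − 315.
Continuing, m = −9/5 is a root, so (5m + 9) is a factor; dividing leaves 7m**2 − 44m − 35.
The remaining quadratic factors as (7m + 5)(m − 7).

(5m + 9)(5m − 6)(7m + 5)(m − 7)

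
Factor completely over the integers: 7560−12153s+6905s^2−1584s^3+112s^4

(4s−7)(4s−9)(7s−15)(s−8)

Among the possible rational roots, s = 7/4 is a root, so (4s−7) is a factor; dividing leaves 28s^3−347s^2+1119s−1080.
Then s = 8 is a root, giving the factor (s−8) and quotient 28s^2−123s+135.
The remaining quadratic factors as (7s−15)(4s−9).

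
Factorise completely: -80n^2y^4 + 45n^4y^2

5n^2y^2(3n + 4y)(3n - 4y)

Factor out 5n^2y^2, leaving 9n^2 - 16y^2, which is a difference of two squares.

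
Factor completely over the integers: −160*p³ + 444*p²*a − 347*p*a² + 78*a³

Group: 4*p*(−40*p² + 81*p*a − 26*a²) − 3*a*(−40*p² + 81*p*a − 26*a²); both groups contain (−40*p² + 81*p*a − 26*a²), so (4*p − 3*a) is a factor with cofactor −40*p² + 81*p*a − 26*a².
The cofactor groups again: −40*p² + 81*p*a − 26*a² = −8*p*(5*p − 2*a) + 13*a*(5*p − 2*a); both groups contain (5*p − 2*a), giving −(8*p − 13*a)*(5*p − 2*a).

−(8*p − 13*a)*(5*p − 2*a)*(4*p − 3*a)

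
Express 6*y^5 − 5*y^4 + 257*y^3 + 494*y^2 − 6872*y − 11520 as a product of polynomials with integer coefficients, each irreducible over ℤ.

Trying the rational-root candidates, y = −4 is a root, giving the factor (y + 4) and quotient 6*y^4 − 29*y^3 + 373*y^2 − 998*y − 2880.
Then y = 9/2 is a root, so (2*y − 9) is a factor; dividing leaves 3*y^3 − y^2 + 182*y + 320.
Next, y = −5/3 is a root, so (3*y + 5) is a factor; dividing leaves y^2 − 2*y + 64.
The quadratic y^2 − 2*y + 64 has discriminant −252 < 0 and is irreducible over ℤ.

(2*y − 9)*(3*y + 5)*(y + 4)*(y^2 − 2*y + 64)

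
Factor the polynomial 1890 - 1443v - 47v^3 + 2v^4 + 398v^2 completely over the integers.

(2v - 7)(v - 5)(v - 6)(v - 9)

By the rational root theorem, v = 6 is a root, so (v - 6) is a factor; dividing leaves 2v^3 - 35v^2 + 188v - 315.
Next, v = 5 is a root, so (v - 5) divides it; the quotient is 2v^2 - 25v + 63.
The remaining quadratic factors as (v - 9)(2v - 7).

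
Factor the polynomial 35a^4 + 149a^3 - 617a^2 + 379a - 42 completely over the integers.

(5a - 3)(7a - 1)(a + 7)(a - 2)

Among the possible rational roots, a = -7 is a root, giving the factor (a + 7) and quotient 35a^3 - 96a^2 + 55a - 6.
Next, a = 2 is a root, so (a - 2) is a factor; dividing leaves 35a^2 - 26a + 3.
The remaining quadratic factors as (7a - 1)(5a - 3).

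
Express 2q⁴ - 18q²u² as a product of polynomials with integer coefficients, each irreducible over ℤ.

Pull out the common factor 2q²; q² - 9u² is a difference of squares.

2q²(q + 3u)(q - 3u)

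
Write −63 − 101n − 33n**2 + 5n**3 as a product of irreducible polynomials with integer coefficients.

Among the possible rational roots, n = 9 is a root, so (n − 9) divides it; the quotient is 5n**2 + 12n + 7.
The remaining quadratic factors as (5n + 7)(n + 1).

(5n + 7)(n + 1)(n − 9)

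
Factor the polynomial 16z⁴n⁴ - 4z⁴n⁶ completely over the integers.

Every term has a factor of 4z⁴n⁴; factoring it out leaves -n² + 4.
Recognize a difference of squares with the parts 2 and n.

-4n⁴z⁴(n + 2)(n - 2)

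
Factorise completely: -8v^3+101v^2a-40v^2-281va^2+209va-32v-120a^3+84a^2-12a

-(v-5a+1)(v-8a+4)(8v+3a)

Group: v(-8v^2+37va-8v+15a^2-3a) + (-8a+4)(-8v^2+37va-8v+15a^2-3a); both groups contain (-8v^2+37va-8v+15a^2-3a), so (v-8a+4) is a factor with cofactor -8v^2+37va-8v+15a^2-3a.
The cofactor groups again: -8v^2+37va-8v+15a^2-3a = -v(8v+3a) + (5a-1)(8v+3a); both groups contain (8v+3a), giving -(v-5a+1)(8v+3a).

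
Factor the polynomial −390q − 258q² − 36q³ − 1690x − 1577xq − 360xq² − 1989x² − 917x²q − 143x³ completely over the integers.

Group: 11x(−13x² − 81xq − 169x − 18q² − 39q) + (2q + 10)(−13x² − 81xq − 169x − 18q² − 39q); both groups contain (−13x² − 81xq − 169x − 18q² − 39q), so (11x + 2q + 10) is a factor with cofactor −13x² − 81xq − 169x − 18q² − 39q.
The cofactor groups again: −13x² − 81xq − 169x − 18q² − 39q = −13x(x + 6q + 13) − 3q(x + 6q + 13); both groups contain (x + 6q + 13), giving −(13x + 3q)(x + 6q + 13).

−(11x + 2q + 10)(13x + 3q)(x + 6q + 13)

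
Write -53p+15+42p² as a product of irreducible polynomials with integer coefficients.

Need a pair with product 42·15 = 630 and sum -53: that's -18 and -35.
Split the middle term: 42p²-18p - 35p+15 = 6p(7p-3) - 5(7p-3).

(6p-5)(7p-3)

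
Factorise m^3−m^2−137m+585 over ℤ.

By the rational root theorem, m = −13 is a root, so (m+13) is a factor; dividing leaves m^2−14m+45.
The remaining quadratic factors as (m−9)(m−5).

(m+13)(m−5)(m−9)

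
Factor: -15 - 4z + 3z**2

(3z + 5)(z - 3)

Need a pair with product 3·(-15) = -45 and sum -4: that's -9 and 5.
Split the middle term: 3z**2 - 9z + 5z - 15 = 3z(z - 3) + 5(z - 3).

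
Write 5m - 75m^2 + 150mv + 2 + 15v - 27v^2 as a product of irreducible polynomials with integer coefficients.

Group: -5m(15m - 3v + 2) + (9v + 1)(15m - 3v + 2); both groups contain (15m - 3v + 2).

-(15m - 3v + 2)(5m - 9v - 1)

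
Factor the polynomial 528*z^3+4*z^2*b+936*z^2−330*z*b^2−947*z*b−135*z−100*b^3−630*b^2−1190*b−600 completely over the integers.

Group: 12*z*(44*z^2−18*z*b+23*z−20*b^2−66*b−40) + (5*b+15)*(44*z^2−18*z*b+23*z−20*b^2−66*b−40); both groups contain (44*z^2−18*z*b+23*z−20*b^2−66*b−40), so (12*z+5*b+15) is a factor with cofactor 44*z^2−18*z*b+23*z−20*b^2−66*b−40.
The cofactor groups again: 44*z^2−18*z*b+23*z−20*b^2−66*b−40 = 4*z*(11*z−10*b−8) + (2*b+5)*(11*z−10*b−8); both groups contain (11*z−10*b−8), giving (4*z+2*b+5)*(11*z−10*b−8).

(11*z−10*b−8)*(4*z+2*b+5)*(12*z+5*b+15)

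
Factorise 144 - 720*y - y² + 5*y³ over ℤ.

Trying the rational-root candidates, y = -12 is a root, so (y + 12) is a factor; dividing leaves 5*y² - 61*y + 12.
The remaining quadratic factors as (5*y - 1)(y - 12).

(5*y - 1)*(y + 12)*(y - 12)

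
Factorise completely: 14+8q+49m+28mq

Group as (28mq+49m) + (8q+14) = 7m(4q+7) + 2(4q+7).
Both groups share the factor (4q+7).

(4q+7)(7m+2)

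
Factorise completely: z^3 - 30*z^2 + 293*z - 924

Testing divisors of the constant over divisors of the leading coefficient, z = 11 is a root, so (z - 11) is a factor; dividing leaves z^2 - 19*z + 84.
The remaining quadratic factors as (z - 7)(z - 12).

(z - 11)*(z - 12)*(z - 7)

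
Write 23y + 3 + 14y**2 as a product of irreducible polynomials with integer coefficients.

Need a pair with product 14·3 = 42 and sum 23: that's 2 and 21.
Split the middle term: 14y**2 + 2y + 21y + 3 = 2y(7y + 1) + 3(7y + 1).

(2y + 3)(7y + 1)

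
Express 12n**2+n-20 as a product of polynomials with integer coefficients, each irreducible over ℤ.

Need a pair with product 12·(-20) = -240 and sum 1: that's -15 and 16.
Split the middle term: 12n**2-15n + 16n-20 = 3n(4n-5) + 4(4n-5).

(3n+4)(4n-5)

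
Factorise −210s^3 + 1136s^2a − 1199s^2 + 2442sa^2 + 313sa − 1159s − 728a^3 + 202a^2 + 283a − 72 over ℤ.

−(2s − 14a + 9)(15s − 4a + 1)(7s + 13a + 8)

Group: 7s(−30s^2 + 218sa − 137s − 56a^2 + 50a − 9) + (13a + 8)(−30s^2 + 218sa − 137s − 56a^2 + 50a − 9); both groups contain (−30s^2 + 218sa − 137s − 56a^2 + 50a − 9), so (7s + 13a + 8) is a factor with cofactor −30s^2 + 218sa − 137s − 56a^2 + 50a − 9.
The cofactor groups again: −30s^2 + 218sa − 137s − 56a^2 + 50a − 9 = −2s(15s − 4a + 1) + (14a − 9)(15s − 4a + 1); both groups contain (15s − 4a + 1), giving −(2s − 14a + 9)(15s − 4a + 1).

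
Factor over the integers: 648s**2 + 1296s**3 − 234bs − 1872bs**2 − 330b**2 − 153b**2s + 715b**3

(11b − 12s)(13b − 12s − 6)(5b + 9s)

Group: 13b(55b**2 + 39bs − 108s**2) + (−12s − 6)(55b**2 + 39bs − 108s**2); both groups contain (55b**2 + 39bs − 108s**2), so (13b − 12s − 6) is a factor with cofactor 55b**2 + 39bs − 108s**2.
The cofactor groups again: 55b**2 + 39bs − 108s**2 = 5b(11b − 12s) + 9s(11b − 12s); both groups contain (11b − 12s), giving (5b + 9s)(11b − 12s).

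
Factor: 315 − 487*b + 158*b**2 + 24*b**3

Testing divisors of the constant over divisors of the leading coefficient, b = 5/4 is a root, giving the factor (4*b − 5) and quotient 6*b**2 + 47*b − 63.
The remaining quadratic factors as (b + 9)(6*b − 7).

(4*b − 5)*(6*b − 7)*(b + 9)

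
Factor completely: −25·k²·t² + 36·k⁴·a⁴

Pull out the common factor k², leaving 36·k²·a⁴ − 25·t².
Recognize a difference of squares with the parts 6·k·a² and 5·t.

k²·(6·k·a² + 5·t)·(6·k·a² − 5·t)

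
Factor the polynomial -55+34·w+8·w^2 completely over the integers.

(2·w+11)·(4·w-5)

Need a pair with product 8·(-55) = -440 and sum 34: that's 44 and -10.
Split the middle term: 8·w^2+44·w - 10·w-55 = 4·w·(2·w+11) - 5·(2·w+11).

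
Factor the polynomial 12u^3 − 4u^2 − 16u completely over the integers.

4u(3u − 4)(u + 1)

Pull out the common factor 4u, then factor the remaining trinomial.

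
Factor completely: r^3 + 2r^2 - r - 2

(r + 1)(r + 2)(r - 1)

Trying the rational-root candidates, r = -1 is a root, giving the factor (r + 1) and quotient r^2 + r - 2.
The remaining quadratic factors as (r - 1)(r + 2).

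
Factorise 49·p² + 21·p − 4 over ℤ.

Need a pair with product 49·(−4) = −196 and sum 21: that's 28 and −7.
Split the middle term: 49·p² + 28·p − 7·p − 4 = 7·p·(7·p + 4) − (7·p + 4).

(7·p + 4)·(7·p − 1)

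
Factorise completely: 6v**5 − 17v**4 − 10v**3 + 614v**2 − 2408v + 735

By the rational root theorem, v = 1/3 is a root, so (3v − 1) is a factor; dividing leaves 2v**4 − 5v**3 − 5v**2 + 203v − 735.
Next, v = −5 is a root, giving the factor (v + 5) and quotient 2v**3 − 15v**2 + 70v − 147.
Next, v = 7/2 is a root, so (2v − 7) divides it; the quotient is v**2 − 4v + 21.
The quadratic v**2 − 4v + 21 has discriminant −68 < 0 and is irreducible over ℤ.

(2v − 7)(3v − 1)(v + 5)(v**2 − 4v + 21)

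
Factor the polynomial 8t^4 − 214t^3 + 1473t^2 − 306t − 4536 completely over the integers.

By the rational root theorem, t = 9/4 is a root, so (4t − 9) divides it; the quotient is 2t^3 − 49t^2 + 258t + 504.
Next, t = −3/2 is a root, so (2t + 3) divides it; the quotient is t^2 − 26t + 168.
The remaining quadratic factors as (t − 12)(t − 14).

(2t + 3)(4t − 9)(t − 12)(t − 14)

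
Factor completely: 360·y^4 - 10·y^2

10·y^2·(6·y + 1)·(6·y - 1)

Pull out the common factor 10·y^2; 36·y^2 - 1 is a difference of squares.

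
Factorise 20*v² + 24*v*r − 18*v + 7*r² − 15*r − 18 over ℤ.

Group: 10*v*(2*v + r − 3) + (7*r + 6)*(2*v + r − 3); both groups contain (2*v + r − 3).

(10*v + 7*r + 6)*(2*v + r − 3)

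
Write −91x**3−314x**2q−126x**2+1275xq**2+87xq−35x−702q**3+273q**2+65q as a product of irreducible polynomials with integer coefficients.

−(7x−13q)(13x−9q+5)(x+6q+1)

Group: 7x(−13x**2−69xq−18x+54q**2−21q−5) − 13q(−13x**2−69xq−18x+54q**2−21q−5); both groups contain (−13x**2−69xq−18x+54q**2−21q−5), so (7x−13q) is a factor with cofactor −13x**2−69xq−18x+54q**2−21q−5.
The cofactor groups again: −13x**2−69xq−18x+54q**2−21q−5 = −13x(x+6q+1) + (9q−5)(x+6q+1); both groups contain (x+6q+1), giving −(13x−9q+5)(x+6q+1).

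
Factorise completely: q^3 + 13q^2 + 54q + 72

(q + 3)(q + 4)(q + 6)

Trying the rational-root candidates, q = -3 is a root, so (q + 3) divides it; the quotient is q^2 + 10q + 24.
The remaining quadratic factors as (q + 4)(q + 6).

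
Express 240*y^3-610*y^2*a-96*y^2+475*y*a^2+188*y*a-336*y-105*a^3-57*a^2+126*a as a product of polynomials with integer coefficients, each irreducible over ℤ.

Group: 8*y*(30*y^2-65*y*a-12*y+35*a^2+19*a-42) - 3*a*(30*y^2-65*y*a-12*y+35*a^2+19*a-42); both groups contain (30*y^2-65*y*a-12*y+35*a^2+19*a-42), so (8*y-3*a) is a factor with cofactor 30*y^2-65*y*a-12*y+35*a^2+19*a-42.
The cofactor groups again: 30*y^2-65*y*a-12*y+35*a^2+19*a-42 = 5*y*(6*y-7*a+6) + (-5*a-7)*(6*y-7*a+6); both groups contain (6*y-7*a+6), giving (5*y-5*a-7)*(6*y-7*a+6).

(8*y-3*a)*(5*y-5*a-7)*(6*y-7*a+6)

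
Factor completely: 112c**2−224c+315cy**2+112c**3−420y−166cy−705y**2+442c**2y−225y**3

Group: 8c(14c**2+29cy+14c−15y**2−47y−28) + 15y(14c**2+29cy+14c−15y**2−47y−28); both groups contain (14c**2+29cy+14c−15y**2−47y−28), so (8c+15y) is a factor with cofactor 14c**2+29cy+14c−15y**2−47y−28.
The cofactor groups again: 14c**2+29cy+14c−15y**2−47y−28 = 7c(2c+5y+4) + (−3y−7)(2c+5y+4); both groups contain (2c+5y+4), giving (7c−3y−7)(2c+5y+4).

(2c+5y+4)(7c−3y−7)(8c+15y)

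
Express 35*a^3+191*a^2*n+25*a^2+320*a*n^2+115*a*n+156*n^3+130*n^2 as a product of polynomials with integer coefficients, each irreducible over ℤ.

(5*a+13*n)*(7*a+6*n+5)*(a+2*n)

Group: 5*a*(7*a^2+20*a*n+5*a+12*n^2+10*n) + 13*n*(7*a^2+20*a*n+5*a+12*n^2+10*n); both groups contain (7*a^2+20*a*n+5*a+12*n^2+10*n), so (5*a+13*n) is a factor with cofactor 7*a^2+20*a*n+5*a+12*n^2+10*n.
The cofactor groups again: 7*a^2+20*a*n+5*a+12*n^2+10*n = 7*a*(a+2*n) + (6*n+5)*(a+2*n); both groups contain (a+2*n), giving (7*a+6*n+5)*(a+2*n).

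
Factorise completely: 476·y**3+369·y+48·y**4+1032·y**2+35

Testing divisors of the constant over divisors of the leading coefficient, y = -1/4 is a root, giving the factor (4·y+1) and quotient 12·y**3+116·y**2+229·y+35.
Continuing, y = -5/2 is a root, so (2·y+5) divides it; the quotient is 6·y**2+43·y+7.
The remaining quadratic factors as (6·y+1)(y+7).

(2·y+5)·(4·y+1)·(6·y+1)·(y+7)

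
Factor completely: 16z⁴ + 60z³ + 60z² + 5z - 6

(2z + 1)(2z + 3)(4z - 1)(z + 2)

By the rational root theorem, z = -3/2 is a root, so (2z + 3) divides it; the quotient is 8z³ + 18z² + 3z - 2.
Next, z = -1/2 is a root, so (2z + 1) divides it; the quotient is 4z² + 7z - 2.
The remaining quadratic factors as (4z - 1)(z + 2).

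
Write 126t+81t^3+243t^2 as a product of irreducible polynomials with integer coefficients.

Pull out the common factor 9t, then factor the remaining trinomial.

9t(3t+2)(3t+7)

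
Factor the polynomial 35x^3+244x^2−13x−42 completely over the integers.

(5x+2)(7x−3)(x+7)

Among the possible rational roots, x = −7 is a root, so (x+7) is a factor; dividing leaves 35x^2−x−6.
The remaining quadratic factors as (7x−3)(5x+2).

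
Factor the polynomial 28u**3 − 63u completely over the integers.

Factor out 7u, leaving 4u**2 − 9, which is a difference of two squares.

7u(2u + 3)(2u − 3)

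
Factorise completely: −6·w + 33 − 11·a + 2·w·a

(2·w − 11)·(a − 3)

Group as (2·w·a − 6·w) + (−11·a + 33) = 2·w·(a − 3) − 11·(a − 3).
Both groups share the factor (a − 3).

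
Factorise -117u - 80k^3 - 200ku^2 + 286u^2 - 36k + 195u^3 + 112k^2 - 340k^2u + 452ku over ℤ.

-(10k - 5u - 9)(2k + 3u - 1)(4k + 13u)

Group: 10k(-8k^2 - 38ku + 4k - 39u^2 + 13u) + (-5u - 9)(-8k^2 - 38ku + 4k - 39u^2 + 13u); both groups contain (-8k^2 - 38ku + 4k - 39u^2 + 13u), so (10k - 5u - 9) is a factor with cofactor -8k^2 - 38ku + 4k - 39u^2 + 13u.
The cofactor groups again: -8k^2 - 38ku + 4k - 39u^2 + 13u = -4k(2k + 3u - 1) - 13u(2k + 3u - 1); both groups contain (2k + 3u - 1), giving -(4k + 13u)(2k + 3u - 1).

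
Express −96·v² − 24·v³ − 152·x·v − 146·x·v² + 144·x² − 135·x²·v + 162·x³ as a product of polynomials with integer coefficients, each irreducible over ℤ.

Group: 9·x·(18·x² − 23·x·v + 16·x − 6·v² − 24·v) + 4·v·(18·x² − 23·x·v + 16·x − 6·v² − 24·v); both groups contain (18·x² − 23·x·v + 16·x − 6·v² − 24·v), so (9·x + 4·v) is a factor with cofactor 18·x² − 23·x·v + 16·x − 6·v² − 24·v.
The cofactor groups again: 18·x² − 23·x·v + 16·x − 6·v² − 24·v = 2·x·(9·x + 2·v + 8) − 3·v·(9·x + 2·v + 8); both groups contain (9·x + 2·v + 8), giving (2·x − 3·v)·(9·x + 2·v + 8).

(2·x − 3·v)·(9·x + 2·v + 8)·(9·x + 4·v)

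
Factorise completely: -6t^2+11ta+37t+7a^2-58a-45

-(3t-7a-5)(2t+a-9)

Group: -2t(3t-7a-5) + (-a+9)(3t-7a-5); both groups contain (3t-7a-5).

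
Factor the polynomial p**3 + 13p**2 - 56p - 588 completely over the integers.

Among the possible rational roots, p = -14 is a root, giving the factor (p + 14) and quotient p**2 - p - 42.
The remaining quadratic factors as (p + 6)(p - 7).

(p + 14)(p + 6)(p - 7)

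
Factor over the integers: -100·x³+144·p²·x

Every term has a factor of 4·x. Then 36·p²-25·x² = (6·p)² − (5·x)².

4·x·(6·p+5·x)·(6·p-5·x)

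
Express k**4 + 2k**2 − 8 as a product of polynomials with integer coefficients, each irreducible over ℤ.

(k**2 + 4)(k**2 − 2)

Substitute u = k**2 to get a quadratic in u, then factor.
k**2 − 2 is irreducible over ℤ (2 is not a perfect square).
k**2 + 4 is irreducible over ℤ (sum of squares).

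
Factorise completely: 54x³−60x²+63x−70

(9x−10)(6x²+7)

Group as (54x³+63x) + (−60x²−70) = 9x(6x²+7) − 10(6x²+7).
Both groups share the factor (6x²+7).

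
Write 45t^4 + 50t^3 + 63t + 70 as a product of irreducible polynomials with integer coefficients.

(9t + 10)(5t^3 + 7)

Group as (45t^4 + 63t) + (50t^3 + 70) = 9t(5t^3 + 7) + 10(5t^3 + 7).
Both groups share the factor (5t^3 + 7).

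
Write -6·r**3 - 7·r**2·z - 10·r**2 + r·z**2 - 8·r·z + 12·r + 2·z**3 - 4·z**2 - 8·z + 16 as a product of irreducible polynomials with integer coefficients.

Group: r·(-6·r**2 - r·z + 2·r + 2·z**2 - 8·z + 8) + (z + 2)·(-6·r**2 - r·z + 2·r + 2·z**2 - 8·z + 8); both groups contain (-6·r**2 - r·z + 2·r + 2·z**2 - 8·z + 8), so (r + z + 2) is a factor with cofactor -6·r**2 - r·z + 2·r + 2·z**2 - 8·z + 8.
The cofactor groups again: -6·r**2 - r·z + 2·r + 2·z**2 - 8·z + 8 = -3·r·(2·r - z + 2) + (-2·z + 4)·(2·r - z + 2); both groups contain (2·r - z + 2), giving -(3·r + 2·z - 4)·(2·r - z + 2).

-(2·r - z + 2)·(3·r + 2·z - 4)·(r + z + 2)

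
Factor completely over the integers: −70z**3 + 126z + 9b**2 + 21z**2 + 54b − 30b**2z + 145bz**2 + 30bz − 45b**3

−(3b + 7z)(3b − 2z + 3)(5b − 5z − 6)

Group: 5b(−9b**2 − 15bz − 9b + 14z**2 − 21z) + (−5z − 6)(−9b**2 − 15bz − 9b + 14z**2 − 21z); both groups contain (−9b**2 − 15bz − 9b + 14z**2 − 21z), so (5b − 5z − 6) is a factor with cofactor −9b**2 − 15bz − 9b + 14z**2 − 21z.
The cofactor groups again: −9b**2 − 15bz − 9b + 14z**2 − 21z = −3b(3b − 2z + 3) − 7z(3b − 2z + 3); both groups contain (3b − 2z + 3), giving −(3b + 7z)(3b − 2z + 3).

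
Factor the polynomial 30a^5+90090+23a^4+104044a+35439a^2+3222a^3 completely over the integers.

Testing divisors of the constant over divisors of the leading coefficient, a = -5/3 is a root, so (3a+5) divides it; the quotient is 10a^4-9a^3+1089a^2+9998a+18018.
Continuing, a = -13/5 is a root, giving the factor (5a+13) and quotient 2a^3-7a^2+236a+1386.
Next, a = -9/2 is a root, giving the factor (2a+9) and quotient a^2-8a+154.
The quadratic a^2-8a+154 has discriminant -552 < 0 and is irreducible over ℤ.

(2a+9)(3a+5)(5a+13)(a^2-8a+154)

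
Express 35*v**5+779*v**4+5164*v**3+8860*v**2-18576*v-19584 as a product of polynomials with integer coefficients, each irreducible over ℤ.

(5*v-8)*(7*v+6)*(v+12)*(v**2+11*v+34)

Testing divisors of the constant over divisors of the leading coefficient, v = 8/5 is a root, so (5*v-8) divides it; the quotient is 7*v**4+167*v**3+1300*v**2+3852*v+2448.
Continuing, v = -6/7 is a root, giving the factor (7*v+6) and quotient v**3+23*v**2+166*v+408.
Then v = -12 is a root, so (v+12) divides it; the quotient is v**2+11*v+34.
The quadratic v**2+11*v+34 has discriminant -15 < 0 and is irreducible over ℤ.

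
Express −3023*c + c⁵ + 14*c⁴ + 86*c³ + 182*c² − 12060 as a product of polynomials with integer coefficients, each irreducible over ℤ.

(c + 4)*(c + 9)*(c − 5)*(c² + 6*c + 67)

Among the possible rational roots, c = −4 is a root, so (c + 4) is a factor; dividing leaves c⁴ + 10*c³ + 46*c² − 2*c − 3015.
Then c = −9 is a root, giving the factor (c + 9) and quotient c³ + c² + 37*c − 335.
Continuing, c = 5 is a root, so (c − 5) divides it; the quotient is c² + 6*c + 67.
The quadratic c² + 6*c + 67 has discriminant −232 < 0 and is irreducible over ℤ.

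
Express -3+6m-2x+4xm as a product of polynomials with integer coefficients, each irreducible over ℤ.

Group as (4xm-2x) + (6m-3) = 2x(2m-1) + 3(2m-1).
Both groups share the factor (2m-1).

(2m-1)(2x+3)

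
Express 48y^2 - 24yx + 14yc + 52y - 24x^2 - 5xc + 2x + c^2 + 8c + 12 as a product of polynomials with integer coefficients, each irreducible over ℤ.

Group: 8y(6y + 3x + c + 2) + (-8x + c + 6)(6y + 3x + c + 2); both groups contain (6y + 3x + c + 2).

(6y + 3x + c + 2)(8y - 8x + c + 6)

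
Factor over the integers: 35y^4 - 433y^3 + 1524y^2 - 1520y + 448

(5y - 4)(7y - 4)(y - 4)(y - 7)

By the rational root theorem, y = 4/5 is a root, so (5y - 4) is a factor; dividing leaves 7y^3 - 81y^2 + 240y - 112.
Next, y = 7 is a root, so (y - 7) is a factor; dividing leaves 7y^2 - 32y + 16.
The remaining quadratic factors as (y - 4)(7y - 4).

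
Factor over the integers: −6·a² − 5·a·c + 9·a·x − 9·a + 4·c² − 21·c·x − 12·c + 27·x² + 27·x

Group: −3·a·(2·a − c + 3·x + 3) + (−4·c + 9·x)·(2·a − c + 3·x + 3); both groups contain (2·a − c + 3·x + 3).

−(2·a − c + 3·x + 3)·(3·a + 4·c − 9·x)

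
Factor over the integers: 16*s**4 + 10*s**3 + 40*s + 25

(8*s + 5)*(2*s**3 + 5)

Group as (16*s**4 + 40*s) + (10*s**3 + 25) = 8*s*(2*s**3 + 5) + 5*(2*s**3 + 5).
Both groups share the factor (2*s**3 + 5).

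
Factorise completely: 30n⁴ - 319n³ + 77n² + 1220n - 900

(5n - 9)(6n - 5)(n + 2)(n - 10)

By the rational root theorem, n = 9/5 is a root, so (5n - 9) divides it; the quotient is 6n³ - 53n² - 80n + 100.
Then n = 10 is a root, giving the factor (n - 10) and quotient 6n² + 7n - 10.
The remaining quadratic factors as (6n - 5)(n + 2).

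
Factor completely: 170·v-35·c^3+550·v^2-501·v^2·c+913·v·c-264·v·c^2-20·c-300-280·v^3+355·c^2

Group: 8·v·(-35·v^2-32·v·c+95·v-5·c^2+55·c-50) + (7·c+6)·(-35·v^2-32·v·c+95·v-5·c^2+55·c-50); both groups contain (-35·v^2-32·v·c+95·v-5·c^2+55·c-50), so (8·v+7·c+6) is a factor with cofactor -35·v^2-32·v·c+95·v-5·c^2+55·c-50.
The cofactor groups again: -35·v^2-32·v·c+95·v-5·c^2+55·c-50 = -7·v·(5·v+c-10) + (-5·c+5)·(5·v+c-10); both groups contain (5·v+c-10), giving -(7·v+5·c-5)·(5·v+c-10).

-(7·v+5·c-5)·(8·v+7·c+6)·(5·v+c-10)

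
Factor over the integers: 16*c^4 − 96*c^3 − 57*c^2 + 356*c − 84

(4*c − 1)*(4*c − 7)*(c + 2)*(c − 6)

Testing divisors of the constant over divisors of the leading coefficient, c = 7/4 is a root, giving the factor (4*c − 7) and quotient 4*c^3 − 17*c^2 − 44*c + 12.
Next, c = 1/4 is a root, giving the factor (4*c − 1) and quotient c^2 − 4*c − 12.
The remaining quadratic factors as (c − 6)(c + 2).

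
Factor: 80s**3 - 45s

5s(4s + 3)(4s - 3)

Pull out the common factor 5s; 16s**2 - 9 is a difference of squares.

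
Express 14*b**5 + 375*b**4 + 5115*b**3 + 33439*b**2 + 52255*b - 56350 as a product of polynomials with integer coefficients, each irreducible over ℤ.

Among the possible rational roots, b = -7/2 is a root, giving the factor (2*b + 7) and quotient 7*b**4 + 163*b**3 + 1987*b**2 + 9765*b - 8050.
Then b = -10 is a root, so (b + 10) divides it; the quotient is 7*b**3 + 93*b**2 + 1057*b - 805.
Continuing, b = 5/7 is a root, giving the factor (7*b - 5) and quotient b**2 + 14*b + 161.
The quadratic b**2 + 14*b + 161 has discriminant -448 < 0 and is irreducible over ℤ.

(2*b + 7)*(7*b - 5)*(b + 10)*(b**2 + 14*b + 161)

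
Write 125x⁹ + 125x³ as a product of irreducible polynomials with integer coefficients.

125x³(x² + 1)(x⁴ − x² + 1)

Every term has a factor of 125x³; factoring it out leaves x⁶ + 1.
Recognize a sum of cubes with the parts x² and 1.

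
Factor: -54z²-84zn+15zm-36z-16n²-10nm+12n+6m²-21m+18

-(6z+8n-3m+6)(9z+2n+2m-3)

Group: -9z(6z+8n-3m+6) + (-2n-2m+3)(6z+8n-3m+6); both groups contain (6z+8n-3m+6).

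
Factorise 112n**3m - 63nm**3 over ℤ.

Factor out 7nm, leaving 16n**2 - 9m**2, which is a difference of two squares.

7mn(4n - 3m)(4n + 3m)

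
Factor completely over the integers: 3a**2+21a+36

Pull out the common factor 3, then factor the remaining trinomial.

3(a+3)(a+4)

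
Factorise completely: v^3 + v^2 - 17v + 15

Testing divisors of the constant over divisors of the leading coefficient, v = 1 is a root, giving the factor (v - 1) and quotient v^2 + 2v - 15.
The remaining quadratic factors as (v + 5)(v - 3).

(v + 5)(v - 1)(v - 3)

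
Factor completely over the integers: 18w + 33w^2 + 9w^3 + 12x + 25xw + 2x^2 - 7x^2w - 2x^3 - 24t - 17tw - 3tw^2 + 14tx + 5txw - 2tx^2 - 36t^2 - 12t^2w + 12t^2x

(x - w - 3)(3t + x + 3w + 2)(4t - 2x - 3w)

Group: 3t(4tx - 4tw - 12t - 2x^2 - xw + 6x + 3w^2 + 9w) + (x + 3w + 2)(4tx - 4tw - 12t - 2x^2 - xw + 6x + 3w^2 + 9w); both groups contain (4tx - 4tw - 12t - 2x^2 - xw + 6x + 3w^2 + 9w), so (3t + x + 3w + 2) is a factor with cofactor 4tx - 4tw - 12t - 2x^2 - xw + 6x + 3w^2 + 9w.
The cofactor groups again: 4tx - 4tw - 12t - 2x^2 - xw + 6x + 3w^2 + 9w = x(4t - 2x - 3w) + (-w - 3)(4t - 2x - 3w); both groups contain (4t - 2x - 3w), giving (x - w - 3)(4t - 2x - 3w).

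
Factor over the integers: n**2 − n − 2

(n + 1)(n − 2)

Two integers with product −2 and sum −1 are −2 and 1.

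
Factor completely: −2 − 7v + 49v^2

Need a pair with product 49·(−2) = −98 and sum −7: that's 7 and −14.
Split the middle term: 49v^2 + 7v − 14v − 2 = 7v(7v + 1) − 2(7v + 1).

(7v + 1)(7v − 2)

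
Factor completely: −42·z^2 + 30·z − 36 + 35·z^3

Group as (35·z^3 + 30·z) + (−42·z^2 − 36) = 5·z·(7·z^2 + 6) − 6·(7·z^2 + 6).
Both groups share the factor (7·z^2 + 6).

(5·z − 6)·(7·z^2 + 6)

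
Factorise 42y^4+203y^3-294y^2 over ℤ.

Pull out the common factor 7y^2, then factor the remaining trinomial.

7y^2(6y-7)(y+6)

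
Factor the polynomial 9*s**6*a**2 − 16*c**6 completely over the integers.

(3*s**3*a + 4*c**3)*(3*s**3*a − 4*c**3)

Recognize a difference of squares with the parts 3*s**3*a and 4*c**3.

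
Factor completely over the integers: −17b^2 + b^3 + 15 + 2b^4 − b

(2b − 5)(b + 1)(b + 3)(b − 1)

Testing divisors of the constant over divisors of the leading coefficient, b = −1 is a root, so (b + 1) is a factor; dividing leaves 2b^3 − b^2 − 16b + 15.
Next, b = 1 is a root, giving the factor (b − 1) and quotient 2b^2 + b − 15.
The remaining quadratic factors as (b + 3)(2b − 5).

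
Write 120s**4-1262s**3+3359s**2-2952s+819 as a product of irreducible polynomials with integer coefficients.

By the rational root theorem, s = 3/4 is a root, giving the factor (4s-3) and quotient 30s**3-293s**2+620s-273.
Continuing, s = 3/5 is a root, giving the factor (5s-3) and quotient 6s**2-55s+91.
The remaining quadratic factors as (s-7)(6s-13).

(4s-3)(5s-3)(6s-13)(s-7)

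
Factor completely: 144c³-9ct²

Factor out 9c, leaving 16c²-t², which is a difference of two squares.

9c(4c+t)(4c-t)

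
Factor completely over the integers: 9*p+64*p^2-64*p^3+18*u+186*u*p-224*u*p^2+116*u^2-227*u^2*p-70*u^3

-(5*u+8*p-9)*(7*u+8*p+1)*(2*u+p)

Group: 5*u*(-14*u^2-23*u*p-2*u-8*p^2-p) + (8*p-9)*(-14*u^2-23*u*p-2*u-8*p^2-p); both groups contain (-14*u^2-23*u*p-2*u-8*p^2-p), so (5*u+8*p-9) is a factor with cofactor -14*u^2-23*u*p-2*u-8*p^2-p.
The cofactor groups again: -14*u^2-23*u*p-2*u-8*p^2-p = -2*u*(7*u+8*p+1) - p*(7*u+8*p+1); both groups contain (7*u+8*p+1), giving -(2*u+p)*(7*u+8*p+1).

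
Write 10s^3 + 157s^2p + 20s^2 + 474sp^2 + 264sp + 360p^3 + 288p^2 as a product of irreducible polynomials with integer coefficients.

(s + 12p)(2s + 5p + 4)(5s + 6p)

Group: s(10s^2 + 37sp + 20s + 30p^2 + 24p) + 12p(10s^2 + 37sp + 20s + 30p^2 + 24p); both groups contain (10s^2 + 37sp + 20s + 30p^2 + 24p), so (s + 12p) is a factor with cofactor 10s^2 + 37sp + 20s + 30p^2 + 24p.
The cofactor groups again: 10s^2 + 37sp + 20s + 30p^2 + 24p = 5s(2s + 5p + 4) + 6p(2s + 5p + 4); both groups contain (2s + 5p + 4), giving (5s + 6p)(2s + 5p + 4).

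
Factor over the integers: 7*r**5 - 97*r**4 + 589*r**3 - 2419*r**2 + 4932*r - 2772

Among the possible rational roots, r = 6/7 is a root, so (7*r - 6) is a factor; dividing leaves r**4 - 13*r**3 + 73*r**2 - 283*r + 462.
Continuing, r = 3 is a root, giving the factor (r - 3) and quotient r**3 - 10*r**2 + 43*r - 154.
Next, r = 7 is a root, so (r - 7) is a factor; dividing leaves r**2 - 3*r + 22.
The quadratic r**2 - 3*r + 22 has discriminant -79 < 0 and is irreducible over ℤ.

(7*r - 6)*(r - 3)*(r - 7)*(r**2 - 3*r + 22)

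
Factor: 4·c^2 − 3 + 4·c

Need a pair with product 4·(−3) = −12 and sum 4: that's −2 and 6.
Split the middle term: 4·c^2 − 2·c + 6·c − 3 = 2·c·(2·c − 1) + 3·(2·c − 1).

(2·c + 3)·(2·c − 1)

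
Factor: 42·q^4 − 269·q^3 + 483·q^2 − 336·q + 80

Trying the rational-root candidates, q = 5/6 is a root, giving the factor (6·q − 5) and quotient 7·q^3 − 39·q^2 + 48·q − 16.
Next, q = 4 is a root, so (q − 4) is a factor; dividing leaves 7·q^2 − 11·q + 4.
The remaining quadratic factors as (q − 1)(7·q − 4).

(6·q − 5)·(7·q − 4)·(q − 1)·(q − 4)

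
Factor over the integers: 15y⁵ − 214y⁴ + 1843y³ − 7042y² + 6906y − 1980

(3y − 2)(5y − 3)(y − 5)(y² − 8y + 66)

Among the possible rational roots, y = 2/3 is a root, giving the factor (3y − 2) and quotient 5y⁴ − 68y³ + 569y² − 1968y + 990.
Next, y = 3/5 is a root, so (5y − 3) is a factor; dividing leaves y³ − 13y² + 106y − 330.
Continuing, y = 5 is a root, giving the factor (y − 5) and quotient y² − 8y + 66.
The quadratic y² − 8y + 66 has discriminant −200 < 0 and is irreducible over ℤ.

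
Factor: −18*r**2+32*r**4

Factor out 2*r**2, leaving 16*r**2−9, which is a difference of two squares.

2*r**2*(4*r+3)*(4*r−3)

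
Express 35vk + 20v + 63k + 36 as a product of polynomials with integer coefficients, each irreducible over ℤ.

(5v + 9)(7k + 4)

Group as (35vk + 20v) + (63k + 36) = 5v(7k + 4) + 9(7k + 4).
Both groups share the factor (7k + 4).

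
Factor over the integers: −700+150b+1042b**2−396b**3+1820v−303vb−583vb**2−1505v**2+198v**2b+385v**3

Group: 5v(77v**2−22vb−147v−99b**2+13b+70) + (4b−10)(77v**2−22vb−147v−99b**2+13b+70); both groups contain (77v**2−22vb−147v−99b**2+13b+70), so (5v+4b−10) is a factor with cofactor 77v**2−22vb−147v−99b**2+13b+70.
The cofactor groups again: 77v**2−22vb−147v−99b**2+13b+70 = 11v(7v−9b−7) + (11b−10)(7v−9b−7); both groups contain (7v−9b−7), giving (11v+11b−10)(7v−9b−7).

(7v−9b−7)(11v+11b−10)(5v+4b−10)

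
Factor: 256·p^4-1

Write as (16·p^2)² − (1)², then factor 16·p^2-1 once more.

(4·p+1)·(4·p-1)·(16·p^2+1)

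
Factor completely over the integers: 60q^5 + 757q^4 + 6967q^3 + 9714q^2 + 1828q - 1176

(3q + 2)(4q - 1)(5q + 6)(q^2 + 11q + 98)

Testing divisors of the constant over divisors of the leading coefficient, q = -6/5 is a root, so (5q + 6) divides it; the quotient is 12q^4 + 137q^3 + 1229q^2 + 468q - 196.
Then q = -2/3 is a root, so (3q + 2) is a factor; dividing leaves 4q^3 + 43q^2 + 381q - 98.
Next, q = 1/4 is a root, giving the factor (4q - 1) and quotient q^2 + 11q + 98.
The quadratic q^2 + 11q + 98 has discriminant -271 < 0 and is irreducible over ℤ.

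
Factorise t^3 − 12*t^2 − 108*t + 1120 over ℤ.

(t + 10)*(t − 14)*(t − 8)

Trying the rational-root candidates, t = 8 is a root, giving the factor (t − 8) and quotient t^2 − 4*t − 140.
The remaining quadratic factors as (t − 14)(t + 10).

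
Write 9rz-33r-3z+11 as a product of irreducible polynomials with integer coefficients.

Group as (9rz-33r) + (-3z+11) = 3r(3z-11) - (3z-11).
Both groups share the factor (3z-11).

(3r-1)(3z-11)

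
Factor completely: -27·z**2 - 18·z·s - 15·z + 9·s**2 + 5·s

-(3·z - s)·(9·z + 9·s + 5)

Group: -9·z·(3·z - s) + (-9·s - 5)·(3·z - s); both groups contain (3·z - s).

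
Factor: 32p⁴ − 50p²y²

2p²(4p + 5y)(4p − 5y)

Pull out the common factor 2p²; 16p² − 25y² is a difference of squares.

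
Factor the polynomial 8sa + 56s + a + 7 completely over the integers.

(8s + 1)(a + 7)

Group as (8sa + 56s) + (a + 7) = 8s(a + 7) + (a + 7).
Both groups share the factor (a + 7).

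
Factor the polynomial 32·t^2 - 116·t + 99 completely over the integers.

(4·t - 9)·(8·t - 11)

Need a pair with product 32·99 = 3168 and sum -116: that's -72 and -44.
Split the middle term: 32·t^2 - 72·t - 44·t + 99 = 8·t·(4·t - 9) - 11·(4·t - 9).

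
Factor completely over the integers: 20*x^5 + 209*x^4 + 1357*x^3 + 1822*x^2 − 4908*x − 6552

(4*x − 7)*(5*x + 6)*(x + 3)*(x^2 + 8*x + 52)

Trying the rational-root candidates, x = 7/4 is a root, giving the factor (4*x − 7) and quotient 5*x^4 + 61*x^3 + 446*x^2 + 1236*x + 936.
Then x = −3 is a root, so (x + 3) is a factor; dividing leaves 5*x^3 + 46*x^2 + 308*x + 312.
Continuing, x = −6/5 is a root, giving the factor (5*x + 6) and quotient x^2 + 8*x + 52.
The quadratic x^2 + 8*x + 52 has discriminant −144 < 0 and is irreducible over ℤ.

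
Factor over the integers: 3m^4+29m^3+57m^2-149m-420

Among the possible rational roots, m = -4 is a root, so (m+4) is a factor; dividing leaves 3m^3+17m^2-11m-105.
Next, m = 7/3 is a root, giving the factor (3m-7) and quotient m^2+8m+15.
The remaining quadratic factors as (m+5)(m+3).

(3m-7)(m+3)(m+4)(m+5)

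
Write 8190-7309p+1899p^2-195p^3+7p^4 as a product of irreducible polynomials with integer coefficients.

Testing divisors of the constant over divisors of the leading coefficient, p = 9 is a root, so (p-9) divides it; the quotient is 7p^3-132p^2+711p-910.
Then p = 7 is a root, giving the factor (p-7) and quotient 7p^2-83p+130.
The remaining quadratic factors as (7p-13)(p-10).

(7p-13)(p-10)(p-7)(p-9)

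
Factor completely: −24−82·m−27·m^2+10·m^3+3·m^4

By the rational root theorem, m = −4 is a root, so (m+4) divides it; the quotient is 3·m^3−2·m^2−19·m−6.
Then m = −2 is a root, so (m+2) divides it; the quotient is 3·m^2−8·m−3.
The remaining quadratic factors as (m−3)(3·m+1).

(3·m+1)·(m+2)·(m+4)·(m−3)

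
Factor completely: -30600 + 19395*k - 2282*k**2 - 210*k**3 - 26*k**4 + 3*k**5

(3*k - 8)*(k - 15)*(k - 3)*(k**2 + 12*k + 85)

By the rational root theorem, k = 3 is a root, so (k - 3) is a factor; dividing leaves 3*k**4 - 17*k**3 - 261*k**2 - 3065*k + 10200.
Then k = 15 is a root, giving the factor (k - 15) and quotient 3*k**3 + 28*k**2 + 159*k - 680.
Then k = 8/3 is a root, so (3*k - 8) is a factor; dividing leaves k**2 + 12*k + 85.
The quadratic k**2 + 12*k + 85 has discriminant -196 < 0 and is irreducible over ℤ.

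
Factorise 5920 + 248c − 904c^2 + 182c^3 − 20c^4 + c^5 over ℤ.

(c + 2)(c − 10)(c − 4)(c^2 − 8c + 74)

Trying the rational-root candidates, c = −2 is a root, giving the factor (c + 2) and quotient c^4 − 22c^3 + 226c^2 − 1356c + 2960.
Then c = 10 is a root, giving the factor (c − 10) and quotient c^3 − 12c^2 + 106c − 296.
Then c = 4 is a root, so (c − 4) divides it; the quotient is c^2 − 8c + 74.
The quadratic c^2 − 8c + 74 has discriminant −232 < 0 and is irreducible over ℤ.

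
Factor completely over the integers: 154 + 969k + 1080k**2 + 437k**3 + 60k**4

(3k + 7)(4k + 11)(5k + 1)(k + 2)

Testing divisors of the constant over divisors of the leading coefficient, k = -7/3 is a root, giving the factor (3k + 7) and quotient 20k**3 + 99k**2 + 129k + 22.
Next, k = -2 is a root, giving the factor (k + 2) and quotient 20k**2 + 59k + 11.
The remaining quadratic factors as (5k + 1)(4k + 11).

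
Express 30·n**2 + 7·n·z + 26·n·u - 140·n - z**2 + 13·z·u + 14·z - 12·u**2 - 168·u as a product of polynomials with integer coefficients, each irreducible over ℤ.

Group: 10·n·(3·n + z - u - 14) + (-z + 12·u)·(3·n + z - u - 14); both groups contain (3·n + z - u - 14).

(10·n - z + 12·u)·(3·n + z - u - 14)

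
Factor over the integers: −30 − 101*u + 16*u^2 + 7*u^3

Trying the rational-root candidates, u = 3 is a root, so (u − 3) is a factor; dividing leaves 7*u^2 + 37*u + 10.
The remaining quadratic factors as (u + 5)(7*u + 2).

(7*u + 2)*(u + 5)*(u − 3)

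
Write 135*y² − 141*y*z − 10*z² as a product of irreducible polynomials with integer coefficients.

Group: 9*y*(15*y + z) − 10*z*(15*y + z); both groups contain (15*y + z).

(15*y + z)*(9*y − 10*z)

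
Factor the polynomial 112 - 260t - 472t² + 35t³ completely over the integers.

By the rational root theorem, t = -4/5 is a root, so (5t + 4) divides it; the quotient is 7t² - 100t + 28.
The remaining quadratic factors as (7t - 2)(t - 14).

(5t + 4)(7t - 2)(t - 14)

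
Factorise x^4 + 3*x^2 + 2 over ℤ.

Substitute u = x^2 to get a quadratic in u, then factor.
x^2 + 2 is irreducible over ℤ (always positive, so no real roots).
x^2 + 1 is irreducible over ℤ (sum of squares).

(x^2 + 1)*(x^2 + 2)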